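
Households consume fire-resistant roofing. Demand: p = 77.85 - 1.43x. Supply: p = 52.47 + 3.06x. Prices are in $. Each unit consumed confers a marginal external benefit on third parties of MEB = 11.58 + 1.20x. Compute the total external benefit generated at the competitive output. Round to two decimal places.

$84.63

Market equilibrium (private): 52.47 + 3.06x = 77.85 - 1.43x → x_m = 5.6526.
Total external benefit = ∫₀^{x_m} (11.58 + 1.20x) dx = 11.58×5.6526 + ½×1.20×5.6526² = 84.6282.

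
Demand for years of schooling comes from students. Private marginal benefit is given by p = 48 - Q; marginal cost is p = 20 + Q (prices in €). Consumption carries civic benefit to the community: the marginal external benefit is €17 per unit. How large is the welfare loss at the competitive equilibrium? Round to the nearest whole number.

DWL = €72

Market equilibrium (private): 20 + Q = 48 - Q → Q_m = 14.0000.
Social marginal benefit = demand + MEB = 65 - Q.
Set SMB = MC: 65 - Q = 20 + Q → Q* = 22.5000.
Height of the DWL triangle at Q_m is SMB(Q_m) − MC(Q_m) = MEB(Q_m) = 17.0000.
DWL = ½ × 8.5000 × 17.0000 = 72.2500.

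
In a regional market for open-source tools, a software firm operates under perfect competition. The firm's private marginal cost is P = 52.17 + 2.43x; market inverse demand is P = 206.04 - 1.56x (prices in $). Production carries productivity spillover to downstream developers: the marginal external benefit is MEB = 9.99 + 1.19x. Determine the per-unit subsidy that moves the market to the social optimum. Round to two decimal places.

subsidy = $79.63 per unit

Social marginal cost = private MC − MEB = 42.18 + 1.24x.
Set SMC = demand: 42.18 + 1.24x = 206.04 - 1.56x → x* = 58.5214.
The Pigouvian subsidy equals MEB at x*: 9.99 + 1.19×58.5214 = 79.6305.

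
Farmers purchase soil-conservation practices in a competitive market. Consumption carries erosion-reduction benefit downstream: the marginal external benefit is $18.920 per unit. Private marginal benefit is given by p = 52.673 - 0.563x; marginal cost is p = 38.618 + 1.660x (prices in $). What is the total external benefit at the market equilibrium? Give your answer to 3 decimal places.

$119.622

Market equilibrium (private): 38.618 + 1.660x = 52.673 - 0.563x → x_m = 6.3225.
Total external benefit = MEB × x_m = 18.920 × 6.3225 = 119.6217.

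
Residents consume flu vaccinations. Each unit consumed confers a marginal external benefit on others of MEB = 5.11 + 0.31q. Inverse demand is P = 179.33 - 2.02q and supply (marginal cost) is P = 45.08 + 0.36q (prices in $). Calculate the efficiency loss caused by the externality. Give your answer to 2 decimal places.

Market equilibrium (private): 45.08 + 0.36q = 179.33 - 2.02q → q_m = 56.4076.
Social marginal benefit = demand + MEB = 184.44 - 1.71q.
Set SMB = MC: 184.44 - 1.71q = 45.08 + 0.36q → q* = 67.3237.
The loss is the area between SMB and MC from q* to q_m; with linear curves that's a triangle of height MEB(q_m).
DWL = ½ × 10.9161 × 22.5963 = 123.3317.

DWL = $123.33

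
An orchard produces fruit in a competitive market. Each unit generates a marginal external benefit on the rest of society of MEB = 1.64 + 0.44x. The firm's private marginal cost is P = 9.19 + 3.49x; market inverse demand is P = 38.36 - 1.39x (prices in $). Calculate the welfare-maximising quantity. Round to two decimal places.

Social marginal cost = private MC − MEB = 7.55 + 3.05x.
Set SMC = demand: 7.55 + 3.05x = 38.36 - 1.39x → x* = 6.9392.

x* = 6.94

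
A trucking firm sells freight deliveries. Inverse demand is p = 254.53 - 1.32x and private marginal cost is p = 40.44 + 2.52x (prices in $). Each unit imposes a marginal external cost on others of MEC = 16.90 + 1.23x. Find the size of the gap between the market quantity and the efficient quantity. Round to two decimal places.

Market equilibrium (private): 40.44 + 2.52x = 254.53 - 1.32x → x_m = 55.7526.
Social marginal cost = private MC + MEC = 57.34 + 3.75x.
Set SMC = demand: 57.34 + 3.75x = 254.53 - 1.32x → x* = 38.8935.
Gap = |55.7526 − 38.8935| = 16.8591.

16.86 units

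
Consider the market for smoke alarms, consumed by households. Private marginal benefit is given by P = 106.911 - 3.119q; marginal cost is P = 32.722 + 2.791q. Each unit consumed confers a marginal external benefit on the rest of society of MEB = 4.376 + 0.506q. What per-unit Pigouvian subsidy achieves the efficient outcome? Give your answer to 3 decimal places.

Social marginal benefit = demand + MEB = 111.287 - 2.613q.
Set SMB = MC: 111.287 - 2.613q = 32.722 + 2.791q → q* = 14.5383.
The Pigouvian subsidy equals MEB at q*: 4.376 + 0.506×14.5383 = 11.7324.

subsidy = 11.732 per unit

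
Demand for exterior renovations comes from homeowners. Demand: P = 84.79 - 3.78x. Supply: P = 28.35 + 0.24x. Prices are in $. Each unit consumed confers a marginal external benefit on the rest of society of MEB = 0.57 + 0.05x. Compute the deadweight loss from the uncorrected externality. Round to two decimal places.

DWL = $0.20

Market equilibrium (private): 28.35 + 0.24x = 84.79 - 3.78x → x_m = 14.0398.
Social marginal benefit = demand + MEB = 85.36 - 3.73x.
Set SMB = MC: 85.36 - 3.73x = 28.35 + 0.24x → x* = 14.3602.
Height of the DWL triangle at x_m is SMB(x_m) − MC(x_m) = MEB(x_m) = 1.2720.
DWL = ½ × 0.3204 × 1.2720 = 0.2038.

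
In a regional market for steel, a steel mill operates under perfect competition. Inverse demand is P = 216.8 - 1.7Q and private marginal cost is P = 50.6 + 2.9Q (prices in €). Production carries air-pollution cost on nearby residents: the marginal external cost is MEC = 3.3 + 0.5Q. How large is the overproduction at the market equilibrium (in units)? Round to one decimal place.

4.2 units

Market equilibrium (private): 50.6 + 2.9Q = 216.8 - 1.7Q → Q_m = 36.1304.
Social marginal cost = private MC + MEC = 53.9 + 3.4Q.
Set SMC = demand: 53.9 + 3.4Q = 216.8 - 1.7Q → Q* = 31.9412.
Gap = |36.1304 − 31.9412| = 4.1892.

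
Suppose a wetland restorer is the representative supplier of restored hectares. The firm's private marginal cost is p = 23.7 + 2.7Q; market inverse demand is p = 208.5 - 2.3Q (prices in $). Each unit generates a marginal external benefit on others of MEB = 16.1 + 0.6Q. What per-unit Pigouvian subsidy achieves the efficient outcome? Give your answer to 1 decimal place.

Social marginal cost = private MC − MEB = 7.6 + 2.1Q.
Set SMC = demand: 7.6 + 2.1Q = 208.5 - 2.3Q → Q* = 45.6591.
The Pigouvian subsidy equals MEB at Q*: 16.1 + 0.6×45.6591 = 43.4955.

subsidy = $43.5 per unit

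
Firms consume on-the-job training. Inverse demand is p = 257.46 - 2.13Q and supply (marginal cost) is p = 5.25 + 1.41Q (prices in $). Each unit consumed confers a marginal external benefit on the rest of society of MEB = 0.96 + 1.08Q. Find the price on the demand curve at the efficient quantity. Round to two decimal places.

P = $38.25

Social marginal benefit = demand + MEB = 258.42 - 1.05Q.
Set SMB = MC: 258.42 - 1.05Q = 5.25 + 1.41Q → Q* = 102.9146.
Consumer price on the demand curve at Q*: 257.46 − 2.13×102.9146 = 38.2519.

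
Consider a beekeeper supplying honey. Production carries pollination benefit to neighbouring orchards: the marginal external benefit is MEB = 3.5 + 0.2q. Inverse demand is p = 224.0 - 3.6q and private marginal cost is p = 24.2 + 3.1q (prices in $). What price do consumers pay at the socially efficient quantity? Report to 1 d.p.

P = $111.4

Social marginal cost = private MC − MEB = 20.7 + 2.9q.
Set SMC = demand: 20.7 + 2.9q = 224.0 - 3.6q → q* = 31.2769.
Consumer price on the demand curve at q*: 224.0 − 3.6×31.2769 = 111.4032.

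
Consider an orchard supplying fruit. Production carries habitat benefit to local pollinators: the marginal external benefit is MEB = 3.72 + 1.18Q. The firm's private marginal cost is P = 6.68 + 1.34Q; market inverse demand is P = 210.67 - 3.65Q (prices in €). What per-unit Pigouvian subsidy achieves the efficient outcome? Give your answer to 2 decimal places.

subsidy = €68.05 per unit

Social marginal cost = private MC − MEB = 2.96 + 0.16Q.
Set SMC = demand: 2.96 + 0.16Q = 210.67 - 3.65Q → Q* = 54.5171.
The Pigouvian subsidy equals MEB at Q*: 3.72 + 1.18×54.5171 = 68.0502.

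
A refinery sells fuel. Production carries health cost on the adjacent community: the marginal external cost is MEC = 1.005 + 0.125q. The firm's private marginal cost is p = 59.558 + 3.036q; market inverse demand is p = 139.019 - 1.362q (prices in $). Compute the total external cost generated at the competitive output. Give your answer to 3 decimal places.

Market equilibrium (private): 59.558 + 3.036q = 139.019 - 1.362q → q_m = 18.0675.
Total external cost = ∫₀^{q_m} (1.005 + 0.125q) dq = 1.005×18.0675 + ½×0.125×18.0675² = 38.5600.

$38.560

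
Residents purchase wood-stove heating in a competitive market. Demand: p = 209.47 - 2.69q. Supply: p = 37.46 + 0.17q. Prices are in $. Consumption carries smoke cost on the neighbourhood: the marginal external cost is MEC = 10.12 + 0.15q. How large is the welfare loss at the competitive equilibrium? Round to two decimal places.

DWL = $60.86

Market equilibrium (private): 37.46 + 0.17q = 209.47 - 2.69q → q_m = 60.1434.
Social marginal benefit = demand − MEC = 199.35 - 2.84q.
Set SMB = MC: 199.35 - 2.84q = 37.46 + 0.17q → q* = 53.7841.
Between q* and q_m the wedge MC − SMB runs linearly from 0 to MEC(q_m), so the loss is a triangle.
DWL = ½ × 6.3593 × 19.1415 = 60.8633.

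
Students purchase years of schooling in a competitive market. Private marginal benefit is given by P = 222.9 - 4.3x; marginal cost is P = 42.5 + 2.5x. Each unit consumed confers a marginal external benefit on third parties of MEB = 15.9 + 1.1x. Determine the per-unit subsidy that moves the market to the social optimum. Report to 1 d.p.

subsidy = 53.8 per unit

Social marginal benefit = demand + MEB = 238.8 - 3.2x.
Set SMB = MC: 238.8 - 3.2x = 42.5 + 2.5x → x* = 34.4386.
The Pigouvian subsidy equals MEB at x*: 15.9 + 1.1×34.4386 = 53.7825.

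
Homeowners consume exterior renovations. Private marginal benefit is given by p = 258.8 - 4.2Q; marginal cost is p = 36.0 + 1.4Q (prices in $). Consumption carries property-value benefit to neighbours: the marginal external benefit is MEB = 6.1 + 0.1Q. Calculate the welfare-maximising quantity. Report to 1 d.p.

Social marginal benefit = demand + MEB = 264.9 - 4.1Q.
Set SMB = MC: 264.9 - 4.1Q = 36.0 + 1.4Q → Q* = 41.6182.

Q* = 41.6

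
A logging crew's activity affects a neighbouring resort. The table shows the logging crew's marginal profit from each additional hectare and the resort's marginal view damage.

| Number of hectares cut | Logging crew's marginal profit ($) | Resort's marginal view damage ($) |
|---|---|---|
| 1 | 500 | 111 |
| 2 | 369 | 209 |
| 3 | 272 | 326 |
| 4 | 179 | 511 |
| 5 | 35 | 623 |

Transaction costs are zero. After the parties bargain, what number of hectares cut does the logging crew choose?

Bargaining reaches the level where marginal profit last exceeds marginal view damage.
That holds through level 2 (369 ≥ 209) but not at 3 (272 < 326).

2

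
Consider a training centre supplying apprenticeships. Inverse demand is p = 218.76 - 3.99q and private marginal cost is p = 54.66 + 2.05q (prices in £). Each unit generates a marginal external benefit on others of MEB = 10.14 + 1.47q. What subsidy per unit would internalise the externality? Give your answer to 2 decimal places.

Social marginal cost = private MC − MEB = 44.52 + 0.58q.
Set SMC = demand: 44.52 + 0.58q = 218.76 - 3.99q → q* = 38.1269.
The Pigouvian subsidy equals MEB at q*: 10.14 + 1.47×38.1269 = 66.1865.

subsidy = £66.19 per unit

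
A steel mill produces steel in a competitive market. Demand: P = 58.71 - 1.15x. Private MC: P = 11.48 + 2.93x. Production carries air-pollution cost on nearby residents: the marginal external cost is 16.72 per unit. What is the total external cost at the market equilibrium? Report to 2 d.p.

Market equilibrium (private): 11.48 + 2.93x = 58.71 - 1.15x → x_m = 11.5760.
Total external cost = MEC × x_m = 16.72 × 11.5760 = 193.5507.

193.55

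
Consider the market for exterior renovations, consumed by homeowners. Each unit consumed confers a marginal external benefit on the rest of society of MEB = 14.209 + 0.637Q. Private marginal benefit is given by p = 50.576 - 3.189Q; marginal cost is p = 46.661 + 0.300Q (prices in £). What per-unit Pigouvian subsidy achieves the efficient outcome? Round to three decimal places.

Social marginal benefit = demand + MEB = 64.785 - 2.552Q.
Set SMB = MC: 64.785 - 2.552Q = 46.661 + 0.300Q → Q* = 6.3548.
The Pigouvian subsidy equals MEB at Q*: 14.209 + 0.637×6.3548 = 18.2570.

subsidy = £18.257 per unit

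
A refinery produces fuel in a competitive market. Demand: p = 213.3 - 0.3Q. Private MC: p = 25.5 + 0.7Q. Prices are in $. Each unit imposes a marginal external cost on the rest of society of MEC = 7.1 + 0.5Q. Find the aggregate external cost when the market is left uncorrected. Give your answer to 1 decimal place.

$10150.6

Market equilibrium (private): 25.5 + 0.7Q = 213.3 - 0.3Q → Q_m = 187.8000.
Total external cost = ∫₀^{Q_m} (7.1 + 0.5Q) dQ = 7.1×187.8000 + ½×0.5×187.8000² = 10150.5900.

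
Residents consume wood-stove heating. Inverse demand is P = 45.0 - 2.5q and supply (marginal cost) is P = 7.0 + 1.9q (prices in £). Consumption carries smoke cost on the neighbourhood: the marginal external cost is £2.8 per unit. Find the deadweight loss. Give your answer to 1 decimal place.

Market equilibrium (private): 7.0 + 1.9q = 45.0 - 2.5q → q_m = 8.6364.
Social marginal benefit = demand − MEC = 42.2 - 2.5q.
Set SMB = MC: 42.2 - 2.5q = 7.0 + 1.9q → q* = 8.0000.
The loss is the area between SMB and MC from q* to q_m; with linear curves that's a triangle of height MEC(q_m).
DWL = ½ × 0.6364 × 2.8000 = 0.8910.

DWL = £0.9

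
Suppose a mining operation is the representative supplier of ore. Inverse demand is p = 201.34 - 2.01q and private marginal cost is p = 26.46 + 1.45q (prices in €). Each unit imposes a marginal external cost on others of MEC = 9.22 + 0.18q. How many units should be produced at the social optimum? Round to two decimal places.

Social marginal cost = private MC + MEC = 35.68 + 1.63q.
Set SMC = demand: 35.68 + 1.63q = 201.34 - 2.01q → q* = 45.5110.

q* = 45.51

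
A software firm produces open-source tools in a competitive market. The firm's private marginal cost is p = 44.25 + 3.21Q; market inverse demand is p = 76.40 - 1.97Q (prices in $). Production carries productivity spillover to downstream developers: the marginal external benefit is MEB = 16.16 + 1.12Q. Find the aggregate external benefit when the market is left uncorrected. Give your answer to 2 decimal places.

Market equilibrium (private): 44.25 + 3.21Q = 76.40 - 1.97Q → Q_m = 6.2066.
Total external benefit = ∫₀^{Q_m} (16.16 + 1.12Q) dQ = 16.16×6.2066 + ½×1.12×6.2066² = 121.8709.

$121.87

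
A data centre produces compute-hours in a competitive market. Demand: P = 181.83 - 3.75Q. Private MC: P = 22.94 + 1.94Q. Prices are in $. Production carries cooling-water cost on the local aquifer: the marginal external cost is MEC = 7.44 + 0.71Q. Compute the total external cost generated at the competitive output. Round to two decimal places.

$484.58

Market equilibrium (private): 22.94 + 1.94Q = 181.83 - 3.75Q → Q_m = 27.9244.
Total external cost = ∫₀^{Q_m} (7.44 + 0.71Q) dQ = 7.44×27.9244 + ½×0.71×27.9244² = 484.5766.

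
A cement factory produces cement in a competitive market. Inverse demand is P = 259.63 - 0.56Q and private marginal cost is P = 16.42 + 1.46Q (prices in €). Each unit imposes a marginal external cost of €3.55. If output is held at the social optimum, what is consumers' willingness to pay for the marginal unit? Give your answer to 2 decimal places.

P = €193.19

Social marginal cost = private MC + MEC = 19.97 + 1.46Q.
Set SMC = demand: 19.97 + 1.46Q = 259.63 - 0.56Q → Q* = 118.6436.
Consumer price on the demand curve at Q*: 259.63 − 0.56×118.6436 = 193.1896.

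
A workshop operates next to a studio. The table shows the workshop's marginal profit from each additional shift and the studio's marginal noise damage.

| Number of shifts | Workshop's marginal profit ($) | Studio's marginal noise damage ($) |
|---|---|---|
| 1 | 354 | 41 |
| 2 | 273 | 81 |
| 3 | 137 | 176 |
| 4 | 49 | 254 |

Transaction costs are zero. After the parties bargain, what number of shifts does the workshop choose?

2

Bargaining reaches the level where marginal profit last exceeds marginal noise damage.
That holds through level 2 (273 ≥ 81) but not at 3 (137 < 176).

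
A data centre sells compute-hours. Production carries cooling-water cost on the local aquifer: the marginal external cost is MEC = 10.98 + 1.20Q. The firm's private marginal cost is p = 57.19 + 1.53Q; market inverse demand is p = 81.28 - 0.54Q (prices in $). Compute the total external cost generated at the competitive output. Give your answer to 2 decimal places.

Market equilibrium (private): 57.19 + 1.53Q = 81.28 - 0.54Q → Q_m = 11.6377.
Total external cost = ∫₀^{Q_m} (10.98 + 1.20Q) dQ = 10.98×11.6377 + ½×1.20×11.6377² = 209.0436.

$209.04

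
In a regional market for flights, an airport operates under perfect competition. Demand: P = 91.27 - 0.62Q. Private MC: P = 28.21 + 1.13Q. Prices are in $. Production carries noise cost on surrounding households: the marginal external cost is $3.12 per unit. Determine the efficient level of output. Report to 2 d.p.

Social marginal cost = private MC + MEC = 31.33 + 1.13Q.
Set SMC = demand: 31.33 + 1.13Q = 91.27 - 0.62Q → Q* = 34.2514.

Q* = 34.25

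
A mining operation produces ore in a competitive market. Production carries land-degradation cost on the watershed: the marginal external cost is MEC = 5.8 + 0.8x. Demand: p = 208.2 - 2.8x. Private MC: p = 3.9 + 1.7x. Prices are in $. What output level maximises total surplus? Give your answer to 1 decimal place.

x* = 37.5

Social marginal cost = private MC + MEC = 9.7 + 2.5x.
Set SMC = demand: 9.7 + 2.5x = 208.2 - 2.8x → x* = 37.4528.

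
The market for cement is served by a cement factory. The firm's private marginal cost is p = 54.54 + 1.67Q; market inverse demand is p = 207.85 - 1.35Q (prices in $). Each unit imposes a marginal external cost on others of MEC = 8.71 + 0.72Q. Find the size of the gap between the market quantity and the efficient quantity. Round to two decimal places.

Market equilibrium (private): 54.54 + 1.67Q = 207.85 - 1.35Q → Q_m = 50.7649.
Social marginal cost = private MC + MEC = 63.25 + 2.39Q.
Set SMC = demand: 63.25 + 2.39Q = 207.85 - 1.35Q → Q* = 38.6631.
Gap = |50.7649 − 38.6631| = 12.1018.

12.10 units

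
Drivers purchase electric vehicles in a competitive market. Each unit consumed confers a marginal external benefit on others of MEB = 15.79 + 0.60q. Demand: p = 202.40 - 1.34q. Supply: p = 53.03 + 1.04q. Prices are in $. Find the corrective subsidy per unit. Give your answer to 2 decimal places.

Social marginal benefit = demand + MEB = 218.19 - 0.74q.
Set SMB = MC: 218.19 - 0.74q = 53.03 + 1.04q → q* = 92.7865.
The Pigouvian subsidy equals MEB at q*: 15.79 + 0.60×92.7865 = 71.4619.

subsidy = $71.46 per unit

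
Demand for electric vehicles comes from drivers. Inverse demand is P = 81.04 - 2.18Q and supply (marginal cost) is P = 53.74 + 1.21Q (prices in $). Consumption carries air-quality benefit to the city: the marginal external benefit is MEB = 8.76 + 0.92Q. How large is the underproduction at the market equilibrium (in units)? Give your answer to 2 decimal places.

Market equilibrium (private): 53.74 + 1.21Q = 81.04 - 2.18Q → Q_m = 8.0531.
Social marginal benefit = demand + MEB = 89.80 - 1.26Q.
Set SMB = MC: 89.80 - 1.26Q = 53.74 + 1.21Q → Q* = 14.5992.
Gap = |8.0531 − 14.5992| = 6.5461.

6.55 units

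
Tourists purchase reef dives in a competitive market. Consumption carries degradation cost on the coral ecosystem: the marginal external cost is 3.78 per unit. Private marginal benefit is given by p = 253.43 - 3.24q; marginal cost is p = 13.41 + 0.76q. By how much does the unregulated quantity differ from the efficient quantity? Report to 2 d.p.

0.95 units

Market equilibrium (private): 13.41 + 0.76q = 253.43 - 3.24q → q_m = 60.0050.
Social marginal benefit = demand − MEC = 249.65 - 3.24q.
Set SMB = MC: 249.65 - 3.24q = 13.41 + 0.76q → q* = 59.0600.
Gap = |60.0050 − 59.0600| = 0.9450.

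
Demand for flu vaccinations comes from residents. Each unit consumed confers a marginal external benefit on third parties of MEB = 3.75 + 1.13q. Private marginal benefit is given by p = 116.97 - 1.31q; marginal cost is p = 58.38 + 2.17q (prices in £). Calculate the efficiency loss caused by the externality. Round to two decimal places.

DWL = £110.36

Market equilibrium (private): 58.38 + 2.17q = 116.97 - 1.31q → q_m = 16.8362.
Social marginal benefit = demand + MEB = 120.72 - 0.18q.
Set SMB = MC: 120.72 - 0.18q = 58.38 + 2.17q → q* = 26.5277.
The loss is the area between SMB and MC from q* to q_m; with linear curves that's a triangle of height MEB(q_m).
DWL = ½ × 9.6915 × 22.7749 = 110.3615.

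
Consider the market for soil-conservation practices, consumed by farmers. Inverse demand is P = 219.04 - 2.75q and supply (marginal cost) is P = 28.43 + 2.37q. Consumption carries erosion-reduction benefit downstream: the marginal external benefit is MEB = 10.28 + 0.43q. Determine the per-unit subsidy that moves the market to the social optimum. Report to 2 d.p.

Social marginal benefit = demand + MEB = 229.32 - 2.32q.
Set SMB = MC: 229.32 - 2.32q = 28.43 + 2.37q → q* = 42.8337.
The Pigouvian subsidy equals MEB at q*: 10.28 + 0.43×42.8337 = 28.6985.

subsidy = 28.70 per unit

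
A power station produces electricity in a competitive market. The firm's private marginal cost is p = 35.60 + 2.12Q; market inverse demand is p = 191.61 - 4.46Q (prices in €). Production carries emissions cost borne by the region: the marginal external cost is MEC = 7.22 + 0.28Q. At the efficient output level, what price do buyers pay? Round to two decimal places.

Social marginal cost = private MC + MEC = 42.82 + 2.40Q.
Set SMC = demand: 42.82 + 2.40Q = 191.61 - 4.46Q → Q* = 21.6895.
Consumer price on the demand curve at Q*: 191.61 − 4.46×21.6895 = 94.8748.

P = €94.87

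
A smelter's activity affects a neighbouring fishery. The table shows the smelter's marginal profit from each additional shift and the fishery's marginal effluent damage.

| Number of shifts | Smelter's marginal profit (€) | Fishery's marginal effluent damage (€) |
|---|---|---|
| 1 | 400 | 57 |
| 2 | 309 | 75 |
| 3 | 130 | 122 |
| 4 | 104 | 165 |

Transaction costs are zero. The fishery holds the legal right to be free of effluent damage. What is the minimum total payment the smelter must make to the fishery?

Efficient level: marginal profit ≥ marginal effluent damage through level 3, so k* = 3.
With the fishery holding the right, the smelter must at least compensate total damage at k*: 57 + 75 + 122 = 254.

€254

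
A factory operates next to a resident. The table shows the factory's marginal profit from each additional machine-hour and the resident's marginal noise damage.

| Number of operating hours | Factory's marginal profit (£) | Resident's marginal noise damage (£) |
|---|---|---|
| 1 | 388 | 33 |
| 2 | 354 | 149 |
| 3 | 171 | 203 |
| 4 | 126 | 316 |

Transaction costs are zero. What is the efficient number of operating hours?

Bargaining reaches the level where marginal profit last exceeds marginal noise damage.
That holds through level 2 (354 ≥ 149) but not at 3 (171 < 203).

2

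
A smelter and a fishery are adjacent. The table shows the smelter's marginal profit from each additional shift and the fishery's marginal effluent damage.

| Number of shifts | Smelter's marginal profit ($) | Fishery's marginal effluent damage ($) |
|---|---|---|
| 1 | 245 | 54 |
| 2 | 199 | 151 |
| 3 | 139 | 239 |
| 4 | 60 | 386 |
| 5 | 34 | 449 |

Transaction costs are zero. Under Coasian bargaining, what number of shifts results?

Bargaining reaches the level where marginal profit last exceeds marginal effluent damage.
That holds through level 2 (199 ≥ 151) but not at 3 (139 < 239).

2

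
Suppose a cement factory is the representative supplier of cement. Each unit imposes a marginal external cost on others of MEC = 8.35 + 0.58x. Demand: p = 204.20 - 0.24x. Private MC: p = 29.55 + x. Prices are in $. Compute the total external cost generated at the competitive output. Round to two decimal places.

$6929.04

Market equilibrium (private): 29.55 + x = 204.20 - 0.24x → x_m = 140.8468.
Total external cost = ∫₀^{x_m} (8.35 + 0.58x) dx = 8.35×140.8468 + ½×0.58×140.8468² = 6929.0389.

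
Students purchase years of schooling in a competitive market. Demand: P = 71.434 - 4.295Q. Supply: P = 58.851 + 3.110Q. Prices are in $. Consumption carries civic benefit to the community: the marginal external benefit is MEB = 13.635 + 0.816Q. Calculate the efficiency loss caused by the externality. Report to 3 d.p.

Market equilibrium (private): 58.851 + 3.110Q = 71.434 - 4.295Q → Q_m = 1.6993.
Social marginal benefit = demand + MEB = 85.069 - 3.479Q.
Set SMB = MC: 85.069 - 3.479Q = 58.851 + 3.110Q → Q* = 3.9791.
The loss is the area between SMB and MC from Q* to Q_m; with linear curves that's a triangle of height MEB(Q_m).
DWL = ½ × 2.2798 × 15.0216 = 17.1231.

DWL = $17.123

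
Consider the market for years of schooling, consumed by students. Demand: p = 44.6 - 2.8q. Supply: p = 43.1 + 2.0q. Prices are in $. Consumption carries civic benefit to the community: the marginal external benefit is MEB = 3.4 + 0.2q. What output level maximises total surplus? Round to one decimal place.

Social marginal benefit = demand + MEB = 48.0 - 2.6q.
Set SMB = MC: 48.0 - 2.6q = 43.1 + 2.0q → q* = 1.0652.

q* = 1.1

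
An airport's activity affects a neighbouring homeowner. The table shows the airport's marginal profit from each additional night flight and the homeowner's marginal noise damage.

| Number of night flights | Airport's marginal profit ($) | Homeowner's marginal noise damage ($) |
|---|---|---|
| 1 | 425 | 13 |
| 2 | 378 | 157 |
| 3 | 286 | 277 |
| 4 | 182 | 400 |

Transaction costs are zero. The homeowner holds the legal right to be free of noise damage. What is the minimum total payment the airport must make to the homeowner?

$447

Efficient level: marginal profit ≥ marginal noise damage through level 3, so k* = 3.
With the homeowner holding the right, the airport must at least compensate total damage at k*: 13 + 157 + 277 = 447.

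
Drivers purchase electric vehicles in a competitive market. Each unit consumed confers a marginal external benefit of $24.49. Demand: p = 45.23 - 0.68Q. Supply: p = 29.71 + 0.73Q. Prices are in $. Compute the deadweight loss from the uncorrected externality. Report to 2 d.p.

Market equilibrium (private): 29.71 + 0.73Q = 45.23 - 0.68Q → Q_m = 11.0071.
Social marginal benefit = demand + MEB = 69.72 - 0.68Q.
Set SMB = MC: 69.72 - 0.68Q = 29.71 + 0.73Q → Q* = 28.3759.
Between Q* and Q_m the wedge SMB − MC runs linearly from 0 to MEB(Q_m), so the loss is a triangle.
DWL = ½ × 17.3688 × 24.4900 = 212.6810.

DWL = $212.68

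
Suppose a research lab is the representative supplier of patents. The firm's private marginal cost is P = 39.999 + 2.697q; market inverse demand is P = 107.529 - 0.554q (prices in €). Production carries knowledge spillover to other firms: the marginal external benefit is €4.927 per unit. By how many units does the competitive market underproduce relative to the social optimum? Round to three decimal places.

Market equilibrium (private): 39.999 + 2.697q = 107.529 - 0.554q → q_m = 20.7721.
Social marginal cost = private MC − MEB = 35.072 + 2.697q.
Set SMC = demand: 35.072 + 2.697q = 107.529 - 0.554q → q* = 22.2876.
Gap = |20.7721 − 22.2876| = 1.5155.

1.516 units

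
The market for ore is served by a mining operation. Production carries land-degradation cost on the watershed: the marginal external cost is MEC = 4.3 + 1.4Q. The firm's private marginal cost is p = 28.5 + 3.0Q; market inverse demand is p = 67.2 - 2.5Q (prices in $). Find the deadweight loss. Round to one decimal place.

DWL = $14.5

Market equilibrium (private): 28.5 + 3.0Q = 67.2 - 2.5Q → Q_m = 7.0364.
Social marginal cost = private MC + MEC = 32.8 + 4.4Q.
Set SMC = demand: 32.8 + 4.4Q = 67.2 - 2.5Q → Q* = 4.9855.
Height of the DWL triangle at Q_m is SMC(Q_m) − demand(Q_m) = MEC(Q_m) = 14.1509.
DWL = ½ × 2.0509 × 14.1509 = 14.5110.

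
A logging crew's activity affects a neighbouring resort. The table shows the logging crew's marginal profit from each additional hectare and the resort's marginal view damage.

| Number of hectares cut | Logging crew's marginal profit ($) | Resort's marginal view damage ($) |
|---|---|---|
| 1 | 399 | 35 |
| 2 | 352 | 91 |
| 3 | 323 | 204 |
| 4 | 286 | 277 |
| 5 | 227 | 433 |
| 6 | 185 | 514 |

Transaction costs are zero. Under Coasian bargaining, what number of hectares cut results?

4

Bargaining reaches the level where marginal profit last exceeds marginal view damage.
That holds through level 4 (286 ≥ 277) but not at 5 (227 < 433).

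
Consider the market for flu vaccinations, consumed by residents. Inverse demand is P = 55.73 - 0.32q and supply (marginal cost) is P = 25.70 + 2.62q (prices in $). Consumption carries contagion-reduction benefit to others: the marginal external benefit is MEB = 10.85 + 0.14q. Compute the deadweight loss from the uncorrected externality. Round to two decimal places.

Market equilibrium (private): 25.70 + 2.62q = 55.73 - 0.32q → q_m = 10.2143.
Social marginal benefit = demand + MEB = 66.58 - 0.18q.
Set SMB = MC: 66.58 - 0.18q = 25.70 + 2.62q → q* = 14.6000.
Height of the DWL triangle at q_m is SMB(q_m) − MC(q_m) = MEB(q_m) = 12.2800.
DWL = ½ × 4.3857 × 12.2800 = 26.9282.

DWL = $26.93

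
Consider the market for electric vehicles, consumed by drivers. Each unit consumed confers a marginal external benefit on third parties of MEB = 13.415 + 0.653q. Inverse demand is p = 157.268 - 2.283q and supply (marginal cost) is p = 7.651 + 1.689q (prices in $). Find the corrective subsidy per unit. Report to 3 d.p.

Social marginal benefit = demand + MEB = 170.683 - 1.630q.
Set SMB = MC: 170.683 - 1.630q = 7.651 + 1.689q → q* = 49.1208.
The Pigouvian subsidy equals MEB at q*: 13.415 + 0.653×49.1208 = 45.4909.

subsidy = $45.491 per unit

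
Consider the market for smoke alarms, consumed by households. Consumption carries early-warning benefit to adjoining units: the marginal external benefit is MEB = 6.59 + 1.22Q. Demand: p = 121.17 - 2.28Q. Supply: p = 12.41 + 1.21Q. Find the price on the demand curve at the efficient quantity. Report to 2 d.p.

Social marginal benefit = demand + MEB = 127.76 - 1.06Q.
Set SMB = MC: 127.76 - 1.06Q = 12.41 + 1.21Q → Q* = 50.8150.
Consumer price on the demand curve at Q*: 121.17 − 2.28×50.8150 = 5.3118.

P = 5.31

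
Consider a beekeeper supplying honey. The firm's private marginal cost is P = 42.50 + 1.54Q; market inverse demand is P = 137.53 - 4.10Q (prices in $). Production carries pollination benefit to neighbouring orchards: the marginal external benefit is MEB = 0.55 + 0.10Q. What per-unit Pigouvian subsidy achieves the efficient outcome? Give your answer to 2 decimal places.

Social marginal cost = private MC − MEB = 41.95 + 1.44Q.
Set SMC = demand: 41.95 + 1.44Q = 137.53 - 4.10Q → Q* = 17.2527.
The Pigouvian subsidy equals MEB at Q*: 0.55 + 0.10×17.2527 = 2.2753.

subsidy = $2.28 per unit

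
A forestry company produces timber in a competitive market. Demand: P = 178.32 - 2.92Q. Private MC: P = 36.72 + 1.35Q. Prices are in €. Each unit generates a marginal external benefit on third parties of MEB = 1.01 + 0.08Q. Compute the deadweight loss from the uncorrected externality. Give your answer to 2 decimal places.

Market equilibrium (private): 36.72 + 1.35Q = 178.32 - 2.92Q → Q_m = 33.1616.
Social marginal cost = private MC − MEB = 35.71 + 1.27Q.
Set SMC = demand: 35.71 + 1.27Q = 178.32 - 2.92Q → Q* = 34.0358.
Between Q* and Q_m the wedge demand − SMC runs linearly from 0 to MEB(Q_m), so the loss is a triangle.
DWL = ½ × 0.8742 × 3.6629 = 1.6011.

DWL = €1.60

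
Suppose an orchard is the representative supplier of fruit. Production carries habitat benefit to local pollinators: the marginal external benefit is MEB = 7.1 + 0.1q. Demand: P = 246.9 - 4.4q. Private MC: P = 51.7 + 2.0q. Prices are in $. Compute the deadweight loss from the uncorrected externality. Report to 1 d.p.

Market equilibrium (private): 51.7 + 2.0q = 246.9 - 4.4q → q_m = 30.5000.
Social marginal cost = private MC − MEB = 44.6 + 1.9q.
Set SMC = demand: 44.6 + 1.9q = 246.9 - 4.4q → q* = 32.1111.
The welfare-loss triangle has base |q_m − q*| and height MEB(q_m) (the vertical gap between SMC and demand is zero at q* and MEB at q_m).
DWL = ½ × 1.6111 × 10.1500 = 8.1763.

DWL = $8.2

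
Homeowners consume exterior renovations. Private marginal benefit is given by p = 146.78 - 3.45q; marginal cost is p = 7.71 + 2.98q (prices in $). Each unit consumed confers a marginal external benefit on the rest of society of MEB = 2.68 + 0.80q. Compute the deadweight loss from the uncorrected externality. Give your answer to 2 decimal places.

DWL = $35.46

Market equilibrium (private): 7.71 + 2.98q = 146.78 - 3.45q → q_m = 21.6283.
Social marginal benefit = demand + MEB = 149.46 - 2.65q.
Set SMB = MC: 149.46 - 2.65q = 7.71 + 2.98q → q* = 25.1776.
The welfare-loss triangle has base |q_m − q*| and height MEB(q_m) (the vertical gap between SMB and MC is zero at q* and MEB at q_m).
DWL = ½ × 3.5493 × 19.9826 = 35.4621.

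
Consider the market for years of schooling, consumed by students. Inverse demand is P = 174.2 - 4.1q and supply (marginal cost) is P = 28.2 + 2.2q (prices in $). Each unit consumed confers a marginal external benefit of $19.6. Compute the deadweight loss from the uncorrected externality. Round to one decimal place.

DWL = $30.5

Market equilibrium (private): 28.2 + 2.2q = 174.2 - 4.1q → q_m = 23.1746.
Social marginal benefit = demand + MEB = 193.8 - 4.1q.
Set SMB = MC: 193.8 - 4.1q = 28.2 + 2.2q → q* = 26.2857.
Between q* and q_m the wedge SMB − MC runs linearly from 0 to MEB(q_m), so the loss is a triangle.
DWL = ½ × 3.1111 × 19.6000 = 30.4888.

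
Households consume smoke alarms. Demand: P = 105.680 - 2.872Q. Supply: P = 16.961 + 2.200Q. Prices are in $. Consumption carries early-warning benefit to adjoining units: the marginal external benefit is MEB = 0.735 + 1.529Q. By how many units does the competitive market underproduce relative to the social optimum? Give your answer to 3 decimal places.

Market equilibrium (private): 16.961 + 2.200Q = 105.680 - 2.872Q → Q_m = 17.4919.
Social marginal benefit = demand + MEB = 106.415 - 1.343Q.
Set SMB = MC: 106.415 - 1.343Q = 16.961 + 2.200Q → Q* = 25.2481.
Gap = |17.4919 − 25.2481| = 7.7562.

7.756 units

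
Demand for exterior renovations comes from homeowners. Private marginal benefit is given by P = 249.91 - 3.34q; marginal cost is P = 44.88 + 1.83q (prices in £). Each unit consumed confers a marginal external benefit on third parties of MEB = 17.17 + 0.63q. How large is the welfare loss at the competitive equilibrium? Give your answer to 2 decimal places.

DWL = £195.70

Market equilibrium (private): 44.88 + 1.83q = 249.91 - 3.34q → q_m = 39.6576.
Social marginal benefit = demand + MEB = 267.08 - 2.71q.
Set SMB = MC: 267.08 - 2.71q = 44.88 + 1.83q → q* = 48.9427.
Height of the DWL triangle at q_m is SMB(q_m) − MC(q_m) = MEB(q_m) = 42.1543.
DWL = ½ × 9.2851 × 42.1543 = 195.7034.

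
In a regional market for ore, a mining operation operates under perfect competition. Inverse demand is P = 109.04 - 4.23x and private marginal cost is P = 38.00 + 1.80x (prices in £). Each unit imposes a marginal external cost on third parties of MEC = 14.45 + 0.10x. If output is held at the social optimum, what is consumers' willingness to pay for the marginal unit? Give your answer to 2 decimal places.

Social marginal cost = private MC + MEC = 52.45 + 1.90x.
Set SMC = demand: 52.45 + 1.90x = 109.04 - 4.23x → x* = 9.2316.
Consumer price on the demand curve at x*: 109.04 − 4.23×9.2316 = 69.9903.

P = £69.99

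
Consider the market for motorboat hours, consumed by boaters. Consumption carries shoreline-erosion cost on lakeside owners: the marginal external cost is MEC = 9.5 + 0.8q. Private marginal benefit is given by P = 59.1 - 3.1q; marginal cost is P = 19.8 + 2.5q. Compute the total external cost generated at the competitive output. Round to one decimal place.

Market equilibrium (private): 19.8 + 2.5q = 59.1 - 3.1q → q_m = 7.0179.
Total external cost = ∫₀^{q_m} (9.5 + 0.8q) dq = 9.5×7.0179 + ½×0.8×7.0179² = 86.3704.

86.4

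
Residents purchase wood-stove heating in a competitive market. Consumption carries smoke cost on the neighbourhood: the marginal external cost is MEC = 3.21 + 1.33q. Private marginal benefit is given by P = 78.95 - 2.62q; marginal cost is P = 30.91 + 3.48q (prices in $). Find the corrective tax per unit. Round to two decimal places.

Social marginal benefit = demand − MEC = 75.74 - 3.95q.
Set SMB = MC: 75.74 - 3.95q = 30.91 + 3.48q → q* = 6.0336.
The Pigouvian tax equals MEC at q*: 3.21 + 1.33×6.0336 = 11.2347.

tax = $11.23 per unit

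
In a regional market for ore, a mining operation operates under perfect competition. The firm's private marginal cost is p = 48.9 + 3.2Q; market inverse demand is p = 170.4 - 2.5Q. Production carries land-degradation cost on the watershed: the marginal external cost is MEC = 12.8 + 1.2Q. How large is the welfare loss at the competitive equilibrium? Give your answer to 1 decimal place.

DWL = 106.7

Market equilibrium (private): 48.9 + 3.2Q = 170.4 - 2.5Q → Q_m = 21.3158.
Social marginal cost = private MC + MEC = 61.7 + 4.4Q.
Set SMC = demand: 61.7 + 4.4Q = 170.4 - 2.5Q → Q* = 15.7536.
Height of the DWL triangle at Q_m is SMC(Q_m) − demand(Q_m) = MEC(Q_m) = 38.3789.
DWL = ½ × 5.5622 × 38.3789 = 106.7356.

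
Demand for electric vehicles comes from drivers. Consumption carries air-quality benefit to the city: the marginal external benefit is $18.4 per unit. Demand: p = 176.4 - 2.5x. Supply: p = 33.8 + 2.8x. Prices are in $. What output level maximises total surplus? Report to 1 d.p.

Social marginal benefit = demand + MEB = 194.8 - 2.5x.
Set SMB = MC: 194.8 - 2.5x = 33.8 + 2.8x → x* = 30.3774.

x* = 30.4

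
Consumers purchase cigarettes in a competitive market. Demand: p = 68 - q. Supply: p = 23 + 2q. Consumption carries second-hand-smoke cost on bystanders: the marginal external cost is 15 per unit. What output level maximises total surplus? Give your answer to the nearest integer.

q* = 10

Social marginal benefit = demand − MEC = 53 - q.
Set SMB = MC: 53 - q = 23 + 2q → q* = 10.0000.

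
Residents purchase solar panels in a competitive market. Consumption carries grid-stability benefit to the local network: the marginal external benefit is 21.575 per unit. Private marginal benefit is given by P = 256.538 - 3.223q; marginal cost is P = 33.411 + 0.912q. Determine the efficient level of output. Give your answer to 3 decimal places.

Social marginal benefit = demand + MEB = 278.113 - 3.223q.
Set SMB = MC: 278.113 - 3.223q = 33.411 + 0.912q → q* = 59.1782.

q* = 59.178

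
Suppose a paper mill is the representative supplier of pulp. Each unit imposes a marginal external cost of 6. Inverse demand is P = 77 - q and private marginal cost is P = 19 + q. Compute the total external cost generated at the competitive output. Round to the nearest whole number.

Market equilibrium (private): 19 + q = 77 - q → q_m = 29.0000.
Total external cost = MEC × q_m = 6 × 29.0000 = 174.0000.

174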